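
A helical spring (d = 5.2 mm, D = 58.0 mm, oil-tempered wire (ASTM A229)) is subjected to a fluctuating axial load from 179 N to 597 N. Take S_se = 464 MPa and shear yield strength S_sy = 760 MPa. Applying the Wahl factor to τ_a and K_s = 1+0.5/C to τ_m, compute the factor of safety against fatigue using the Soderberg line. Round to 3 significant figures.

C = D/d = 58.0/5.2 = 11.1538; K_W = (4C−1)/(4C−4)+0.615/C = 1.1290; K_s = 1+0.5/C = 1.0448
F_a = (F_max−F_min)/2 = 209 N; F_m = (F_max+F_min)/2 = 388 N
τ_a = K_W·8F_aD/(πd³) = 1.1290 × 219.54 = 247.86 MPa
τ_m = K_s·8F_mD/(πd³) = 1.0448 × 407.56 = 425.83 MPa
Soderberg: 1/n_f = τ_a/S_se + τ_m/S_sy = 247.86/464 + 425.83/760 = 0.53417 + 0.56030 = 1.0945
n_f = 1/1.0945 = 0.9137

0.914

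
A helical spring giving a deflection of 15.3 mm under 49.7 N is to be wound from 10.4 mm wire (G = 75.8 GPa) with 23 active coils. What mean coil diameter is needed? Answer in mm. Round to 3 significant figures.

Required rate k = F/δ = 49.7/15.3 = 3.2484 N/mm
D = (Gd⁴/(8N_a·k))^(1/3) = (75.8×10³·10.4⁴/(8·23·3.2484))^(1/3)
  = (1.48361e+06)^(1/3) = 114.0530 mm

114 mm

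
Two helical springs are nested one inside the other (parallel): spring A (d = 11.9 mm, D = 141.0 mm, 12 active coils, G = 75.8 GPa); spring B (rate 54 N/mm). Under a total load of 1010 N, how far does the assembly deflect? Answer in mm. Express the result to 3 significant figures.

k_A = Gd⁴/(8D³N_a) = (75.8×10³)(11.9⁴)/(8·141.0³·12) = 5.6484 N/mm
Parallel: k_eq = 5.6484 + 54 = 59.648 N/mm
δ = F/k_eq = 1010/59.648 = 16.933 mm

16.9 mm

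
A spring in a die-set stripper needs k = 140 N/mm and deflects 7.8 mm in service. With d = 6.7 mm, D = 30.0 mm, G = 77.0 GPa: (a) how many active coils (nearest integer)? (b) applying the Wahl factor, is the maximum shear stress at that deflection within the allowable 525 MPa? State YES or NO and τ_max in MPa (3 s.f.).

(a) 5 coils; (b) YES, τ_max = 385 MPa

N_a = Gd⁴/(8D³k) = (77.0×10³)(6.7⁴)/(8·30.0³·140) = 5.131 → N_a = 5
Actual rate k = Gd⁴/(8D³·5) = 143.67 N/mm
Working load F = kδ = 143.67·7.8 = 1120.6 N
C = 30.0/6.7 = 4.4776; K_W = (4C−1)/(4C−4)+0.615/C = 1.3530
τ_max = K_W·8FD/(πd³) = 1.3530·284.64 = 385.12 MPa
τ_max ≤ 525 MPa → acceptable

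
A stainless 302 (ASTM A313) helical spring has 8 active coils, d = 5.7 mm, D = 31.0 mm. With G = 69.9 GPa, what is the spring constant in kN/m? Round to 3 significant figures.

38.7 kN/m

k = Gd⁴/(8D³N_a) = (69.9×10³ × 5.7⁴) / (8 × 31.0³ × 8)
  = 7.37864e+07 / 1.90662e+06 = 38.7 N/mm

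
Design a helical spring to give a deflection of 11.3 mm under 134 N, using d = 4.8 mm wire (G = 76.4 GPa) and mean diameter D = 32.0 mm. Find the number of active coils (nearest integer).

13

Required rate k = F/δ = 134/11.3 = 11.858 N/mm
N_a = Gd⁴/(8D³k) = (76.4×10³ × 4.8⁴)/(8 × 32.0³ × 11.858)
    = 4.05563e+07 / 3.10861e+06 = 13.05 → 13 coils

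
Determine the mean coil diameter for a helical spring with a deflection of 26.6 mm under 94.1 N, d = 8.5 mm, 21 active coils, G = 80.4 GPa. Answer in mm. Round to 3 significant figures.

89.1 mm

Required rate k = F/δ = 94.1/26.6 = 3.5376 N/mm
D = (Gd⁴/(8N_a·k))^(1/3) = (80.4×10³·8.5⁴/(8·21·3.5376))^(1/3)
  = (706178)^(1/3) = 89.0509 mm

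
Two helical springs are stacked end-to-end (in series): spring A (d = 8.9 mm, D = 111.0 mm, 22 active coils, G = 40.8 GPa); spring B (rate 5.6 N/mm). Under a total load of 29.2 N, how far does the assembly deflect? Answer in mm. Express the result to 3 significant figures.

k_A = Gd⁴/(8D³N_a) = (40.8×10³)(8.9⁴)/(8·111.0³·22) = 1.0635 N/mm
Series: 1/k_eq = 1/1.0635 + 1/5.6 = 1.1189; k_eq = 0.89377 N/mm
δ = F/k_eq = 29.2/0.89377 = 32.671 mm

32.7 mm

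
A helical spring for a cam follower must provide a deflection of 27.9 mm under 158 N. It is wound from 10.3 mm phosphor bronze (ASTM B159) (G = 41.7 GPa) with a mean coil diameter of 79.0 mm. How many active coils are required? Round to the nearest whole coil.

21

Required rate k = F/δ = 158/27.9 = 5.6631 N/mm
N_a = Gd⁴/(8D³k) = (41.7×10³ × 10.3⁴)/(8 × 79.0³ × 5.6631)
    = 4.69337e+08 / 2.2337e+07 = 21.01 → 21 coils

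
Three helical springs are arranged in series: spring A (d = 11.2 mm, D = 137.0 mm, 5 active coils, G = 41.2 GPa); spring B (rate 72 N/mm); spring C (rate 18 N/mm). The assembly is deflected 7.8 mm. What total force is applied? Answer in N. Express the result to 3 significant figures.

34.2 N

k_A = Gd⁴/(8D³N_a) = (41.2×10³)(11.2⁴)/(8·137.0³·5) = 6.303 N/mm
Series: 1/k_eq = 1/6.303 + 1/72 + 1/18 = 0.2281; k_eq = 4.3841 N/mm
F = k_eq·δ = 4.3841·7.8 = 34.196 N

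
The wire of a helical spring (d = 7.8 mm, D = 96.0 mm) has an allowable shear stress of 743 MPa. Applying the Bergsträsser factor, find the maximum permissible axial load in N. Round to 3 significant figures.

1300 N

C = D/d = 96.0/7.8 = 12.3077
K_B = (4C+2)/(4C−3) = 51.231/46.231 = 1.1082
τ_max = K·8FD/(πd³) → F_max = τ_allow·πd³/(8DK)
F_max = 743·π·7.8³/(8·96.0·1.1082) = 1.1077e+06/851.06 = 1301.6 N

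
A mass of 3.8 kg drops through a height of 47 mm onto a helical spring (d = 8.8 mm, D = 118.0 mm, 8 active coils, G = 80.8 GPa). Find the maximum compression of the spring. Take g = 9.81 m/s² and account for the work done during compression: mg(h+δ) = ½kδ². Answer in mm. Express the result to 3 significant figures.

36.8 mm

k = Gd⁴/(8D³N_a) = (80.8×10³)(8.8⁴)/(8·118.0³·8) = 4.608 N/mm
W = mg = 3.8 × 9.81 = 37.278 N
½kδ² − Wδ − Wh = 0 → δ = (W + √(W² + 2kWh))/k
δ = (37.278 + √(1389.6 + 16147.2))/4.608 = (37.278 + 132.43)/4.608 = 36.828 mm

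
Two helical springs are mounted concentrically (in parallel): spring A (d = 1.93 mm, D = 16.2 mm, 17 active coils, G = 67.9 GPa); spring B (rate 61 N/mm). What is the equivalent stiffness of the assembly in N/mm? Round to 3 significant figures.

k_A = Gd⁴/(8D³N_a) = (67.9×10³)(1.93⁴)/(8·16.2³·17) = 1.6294 N/mm
Parallel: k_eq = 1.6294 + 61 = 62.629 N/mm

62.6 N/mm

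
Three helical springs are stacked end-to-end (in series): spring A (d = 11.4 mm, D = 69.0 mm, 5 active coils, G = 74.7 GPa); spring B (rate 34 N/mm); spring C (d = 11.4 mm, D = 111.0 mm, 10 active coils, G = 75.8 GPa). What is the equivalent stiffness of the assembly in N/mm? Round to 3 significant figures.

7.98 N/mm

k_A = Gd⁴/(8D³N_a) = (74.7×10³)(11.4⁴)/(8·69.0³·5) = 96.014 N/mm
k_C = Gd⁴/(8D³N_a) = (75.8×10³)(11.4⁴)/(8·111.0³·10) = 11.701 N/mm
Series: 1/k_eq = 1/96.014 + 1/34 + 1/11.701 = 0.12529; k_eq = 7.9816 N/mm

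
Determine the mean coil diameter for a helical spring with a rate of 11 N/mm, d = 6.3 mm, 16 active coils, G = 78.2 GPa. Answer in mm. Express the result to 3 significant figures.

D = (Gd⁴/(8N_a·k))^(1/3) = (78.2×10³·6.3⁴/(8·16·11))^(1/3)
  = (87491.6)^(1/3) = 44.3938 mm

44.4 mm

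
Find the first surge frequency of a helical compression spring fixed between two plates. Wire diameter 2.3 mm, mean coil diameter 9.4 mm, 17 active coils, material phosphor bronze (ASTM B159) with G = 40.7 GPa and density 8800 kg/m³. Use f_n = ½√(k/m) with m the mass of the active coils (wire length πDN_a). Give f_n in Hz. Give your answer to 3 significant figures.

k = Gd⁴/(8D³N_a) = (40.7×10³)(2.3⁴)/(8·9.4³·17) = 10.083 N/mm = 10083 N/m
Wire length L = πDN_a = π·9.4·17 = 502.03 mm
m = ρ·(πd²/4)·L = 8800 × 4.1548×10⁻⁶ m² × 0.50203 m = 0.018355 kg
f_n = ½√(k/m) = 0.5·√(10083/0.018355) = 0.5·√(5.4932e+05) = 370.58 Hz

371 Hz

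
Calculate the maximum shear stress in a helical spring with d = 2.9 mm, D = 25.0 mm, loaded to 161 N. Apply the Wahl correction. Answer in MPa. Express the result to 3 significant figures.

492 MPa

Spring index C = D/d = 25.0/2.9 = 8.6207
K_W = (4C−1)/(4C−4) + 0.615/C = 33.483/30.483 + 0.0713 = 1.1698
τ₀ = 8FD/(πd³) = 8·161·25.0/(π·2.9³) = 32200/76.62 = 420.25 MPa
τ_max = K·τ₀ = 1.1698 × 420.25 = 491.59 MPa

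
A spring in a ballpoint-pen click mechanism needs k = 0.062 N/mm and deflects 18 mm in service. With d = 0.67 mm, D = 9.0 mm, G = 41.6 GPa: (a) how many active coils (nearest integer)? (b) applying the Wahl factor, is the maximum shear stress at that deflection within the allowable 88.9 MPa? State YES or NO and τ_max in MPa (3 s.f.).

(a) 23 coils; (b) NO, τ_max = 94.8 MPa

N_a = Gd⁴/(8D³k) = (41.6×10³)(0.67⁴)/(8·9.0³·0.062) = 23.18 → N_a = 23
Actual rate k = Gd⁴/(8D³·23) = 0.062495 N/mm
Working load F = kδ = 0.062495·18 = 1.1249 N
C = 9.0/0.67 = 13.4328; K_W = (4C−1)/(4C−4)+0.615/C = 1.1061
τ_max = K_W·8FD/(πd³) = 1.1061·85.719 = 94.815 MPa
τ_max > 88.9 MPa → exceeds allowable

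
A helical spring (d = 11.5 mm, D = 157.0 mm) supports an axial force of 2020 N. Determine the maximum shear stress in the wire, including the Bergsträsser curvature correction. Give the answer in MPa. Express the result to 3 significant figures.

Spring index C = D/d = 157.0/11.5 = 13.6522
K_B = (4C+2)/(4C−3) = 56.609/51.609 = 1.0969
τ₀ = 8FD/(πd³) = 8·2020·157.0/(π·11.5³) = 2.53712e+06/4778 = 531 MPa
τ_max = K·τ₀ = 1.0969 × 531 = 582.45 MPa

582 MPa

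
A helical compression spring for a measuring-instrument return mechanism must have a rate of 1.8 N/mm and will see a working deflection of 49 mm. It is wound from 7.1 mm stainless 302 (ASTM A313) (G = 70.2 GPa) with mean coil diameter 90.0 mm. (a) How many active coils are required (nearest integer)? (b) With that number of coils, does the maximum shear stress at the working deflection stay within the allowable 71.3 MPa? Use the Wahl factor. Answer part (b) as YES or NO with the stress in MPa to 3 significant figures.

N_a = Gd⁴/(8D³k) = (70.2×10³)(7.1⁴)/(8·90.0³·1.8) = 16.99 → N_a = 17
Actual rate k = Gd⁴/(8D³·17) = 1.7993 N/mm
Working load F = kδ = 1.7993·49 = 88.166 N
C = 90.0/7.1 = 12.6761; K_W = (4C−1)/(4C−4)+0.615/C = 1.1128
τ_max = K_W·8FD/(πd³) = 1.1128·56.456 = 62.821 MPa
τ_max ≤ 71.3 MPa → acceptable

(a) 17 coils; (b) YES, τ_max = 62.8 MPa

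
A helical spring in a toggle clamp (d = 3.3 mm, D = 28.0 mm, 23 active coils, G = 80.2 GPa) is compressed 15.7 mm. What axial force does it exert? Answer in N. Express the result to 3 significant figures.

k = Gd⁴/(8D³N_a) = (80.2×10³)(3.3⁴)/(8·28.0³·23) = 2.3547 N/mm
F = k·δ = 2.3547 × 15.7 = 36.969 N

37.0 N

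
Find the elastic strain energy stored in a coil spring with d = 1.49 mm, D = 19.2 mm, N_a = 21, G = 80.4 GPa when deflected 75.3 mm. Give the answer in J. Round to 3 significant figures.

0.945 J

k = Gd⁴/(8D³N_a) = (80.4×10³)(1.49⁴)/(8·19.2³·21) = 0.33326 N/mm
U = ½kδ² = 0.5 × 0.33326 × 75.3² = 944.82 N·mm = 0.94482 J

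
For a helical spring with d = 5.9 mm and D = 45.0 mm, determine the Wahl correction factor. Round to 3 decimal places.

C = D/d = 45.0/5.9 = 7.6271
K_W = (4C−1)/(4C−4) + 0.615/C = 29.508/26.508 + 0.0806 = 1.1938

1.194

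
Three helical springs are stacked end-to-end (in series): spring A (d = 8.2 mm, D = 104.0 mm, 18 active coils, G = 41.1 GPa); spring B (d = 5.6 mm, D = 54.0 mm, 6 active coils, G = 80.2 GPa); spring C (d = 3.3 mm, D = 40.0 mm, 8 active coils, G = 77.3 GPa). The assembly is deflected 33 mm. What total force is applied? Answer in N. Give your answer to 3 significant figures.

k_A = Gd⁴/(8D³N_a) = (41.1×10³)(8.2⁴)/(8·104.0³·18) = 1.1472 N/mm
k_B = Gd⁴/(8D³N_a) = (80.2×10³)(5.6⁴)/(8·54.0³·6) = 10.435 N/mm
k_C = Gd⁴/(8D³N_a) = (77.3×10³)(3.3⁴)/(8·40.0³·8) = 2.2381 N/mm
Series: 1/k_eq = 1/1.1472 + 1/10.435 + 1/2.2381 = 1.4143; k_eq = 0.70705 N/mm
F = k_eq·δ = 0.70705·33 = 23.332 N

23.3 N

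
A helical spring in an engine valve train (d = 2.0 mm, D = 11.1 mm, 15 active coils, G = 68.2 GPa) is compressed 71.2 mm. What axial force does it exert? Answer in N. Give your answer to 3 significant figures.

473 N

k = Gd⁴/(8D³N_a) = (68.2×10³)(2.0⁴)/(8·11.1³·15) = 6.649 N/mm
F = k·δ = 6.649 × 71.2 = 473.41 N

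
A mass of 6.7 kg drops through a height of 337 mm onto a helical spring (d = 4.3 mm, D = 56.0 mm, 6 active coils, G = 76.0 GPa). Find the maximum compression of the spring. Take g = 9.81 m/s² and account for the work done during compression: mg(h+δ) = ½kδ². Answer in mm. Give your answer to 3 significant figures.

k = Gd⁴/(8D³N_a) = (76.0×10³)(4.3⁴)/(8·56.0³·6) = 3.0824 N/mm
W = mg = 6.7 × 9.81 = 65.727 N
½kδ² − Wδ − Wh = 0 → δ = (W + √(W² + 2kWh))/k
δ = (65.727 + √(4320 + 136548))/3.0824 = (65.727 + 375.32)/3.0824 = 143.09 mm

143 mm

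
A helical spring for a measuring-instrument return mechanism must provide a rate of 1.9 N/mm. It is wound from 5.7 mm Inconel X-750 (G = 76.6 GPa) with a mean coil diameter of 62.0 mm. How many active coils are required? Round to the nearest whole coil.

N_a = Gd⁴/(8D³k) = (76.6×10³ × 5.7⁴)/(8 × 62.0³ × 1.9)
    = 8.0859e+07 / 3.62259e+06 = 22.32 → 22 coils

22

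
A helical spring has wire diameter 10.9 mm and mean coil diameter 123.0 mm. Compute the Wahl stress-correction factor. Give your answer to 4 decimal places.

C = D/d = 123.0/10.9 = 11.2844
K_W = (4C−1)/(4C−4) + 0.615/C = 44.138/41.138 + 0.0545 = 1.1274

1.1274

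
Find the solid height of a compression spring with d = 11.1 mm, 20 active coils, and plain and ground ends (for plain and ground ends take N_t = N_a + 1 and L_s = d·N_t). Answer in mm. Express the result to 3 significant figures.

plain and ground ends: N_t = N_a + 1 = 20 + 1 = 21
L_s = d·N_t = 11.1 × 21 = 233.1 mm

233 mm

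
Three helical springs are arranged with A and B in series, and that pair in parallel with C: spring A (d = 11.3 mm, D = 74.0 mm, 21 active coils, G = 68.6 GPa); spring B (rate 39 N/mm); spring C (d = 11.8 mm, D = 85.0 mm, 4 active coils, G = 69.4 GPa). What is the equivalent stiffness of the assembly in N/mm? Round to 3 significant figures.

80.0 N/mm

k_A = Gd⁴/(8D³N_a) = (68.6×10³)(11.3⁴)/(8·74.0³·21) = 16.43 N/mm
k_C = Gd⁴/(8D³N_a) = (69.4×10³)(11.8⁴)/(8·85.0³·4) = 68.467 N/mm
Springs A,B series: k_AB = 1/(1/16.43+1/39) = 11.56 N/mm; parallel with C: k_eq = 11.56+68.467 = 80.027 N/mm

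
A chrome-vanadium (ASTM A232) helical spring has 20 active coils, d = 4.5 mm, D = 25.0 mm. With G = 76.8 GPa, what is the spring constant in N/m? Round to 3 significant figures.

12600 N/m

k = Gd⁴/(8D³N_a) = (76.8×10³ × 4.5⁴) / (8 × 25.0³ × 20)
  = 3.14928e+07 / 2.5e+06 = 12.597 N/mm = 12597 N/m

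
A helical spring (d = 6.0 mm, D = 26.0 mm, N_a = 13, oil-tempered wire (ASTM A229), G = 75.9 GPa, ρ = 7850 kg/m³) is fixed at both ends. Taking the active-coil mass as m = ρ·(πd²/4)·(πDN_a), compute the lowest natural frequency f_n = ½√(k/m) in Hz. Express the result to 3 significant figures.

k = Gd⁴/(8D³N_a) = (75.9×10³)(6.0⁴)/(8·26.0³·13) = 53.814 N/mm = 53814 N/m
Wire length L = πDN_a = π·26.0·13 = 1061.9 mm
m = ρ·(πd²/4)·L = 7850 × 28.274×10⁻⁶ m² × 1.0619 m = 0.23568 kg
f_n = ½√(k/m) = 0.5·√(53814/0.23568) = 0.5·√(2.2833e+05) = 238.92 Hz

239 Hz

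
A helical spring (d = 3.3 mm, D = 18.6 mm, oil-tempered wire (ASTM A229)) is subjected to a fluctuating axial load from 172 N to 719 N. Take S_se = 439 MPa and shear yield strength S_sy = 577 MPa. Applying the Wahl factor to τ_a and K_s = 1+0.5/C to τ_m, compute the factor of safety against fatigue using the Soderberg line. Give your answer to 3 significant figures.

C = D/d = 18.6/3.3 = 5.6364; K_W = (4C−1)/(4C−4)+0.615/C = 1.2709; K_s = 1+0.5/C = 1.0887
F_a = (F_max−F_min)/2 = 273.5 N; F_m = (F_max+F_min)/2 = 445.5 N
τ_a = K_W·8F_aD/(πd³) = 1.2709 × 360.47 = 458.11 MPa
τ_m = K_s·8F_mD/(πd³) = 1.0887 × 587.16 = 639.25 MPa
Soderberg: 1/n_f = τ_a/S_se + τ_m/S_sy = 458.11/439 + 639.25/577 = 1.04354 + 1.10789 = 2.1514
n_f = 1/2.1514 = 0.4648

0.465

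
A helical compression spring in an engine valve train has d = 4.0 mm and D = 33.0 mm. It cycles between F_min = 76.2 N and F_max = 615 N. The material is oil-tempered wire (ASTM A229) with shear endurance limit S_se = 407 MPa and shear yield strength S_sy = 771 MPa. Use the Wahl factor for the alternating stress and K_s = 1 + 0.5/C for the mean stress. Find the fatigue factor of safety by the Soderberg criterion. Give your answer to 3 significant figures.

C = D/d = 33.0/4.0 = 8.2500; K_W = (4C−1)/(4C−4)+0.615/C = 1.1780; K_s = 1+0.5/C = 1.0606
F_a = (F_max−F_min)/2 = 269.4 N; F_m = (F_max+F_min)/2 = 345.6 N
τ_a = K_W·8F_aD/(πd³) = 1.1780 × 353.73 = 416.69 MPa
τ_m = K_s·8F_mD/(πd³) = 1.0606 × 453.78 = 481.28 MPa
Soderberg: 1/n_f = τ_a/S_se + τ_m/S_sy = 416.69/407 + 481.28/771 = 1.02381 + 0.62423 = 1.648
n_f = 1/1.648 = 0.6068

0.607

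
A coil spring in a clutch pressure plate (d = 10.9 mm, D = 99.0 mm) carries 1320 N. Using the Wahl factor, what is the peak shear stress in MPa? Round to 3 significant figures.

298 MPa

Spring index C = D/d = 99.0/10.9 = 9.0826
K_W = (4C−1)/(4C−4) + 0.615/C = 35.330/32.330 + 0.0677 = 1.1605
τ₀ = 8FD/(πd³) = 8·1320·99.0/(π·10.9³) = 1.04544e+06/4068.5 = 256.96 MPa
τ_max = K·τ₀ = 1.1605 × 256.96 = 298.21 MPa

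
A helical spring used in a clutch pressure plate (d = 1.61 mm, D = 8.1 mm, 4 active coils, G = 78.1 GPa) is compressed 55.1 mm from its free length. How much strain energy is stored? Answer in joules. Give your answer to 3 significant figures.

46.8 J

k = Gd⁴/(8D³N_a) = (78.1×10³)(1.61⁴)/(8·8.1³·4) = 30.857 N/mm
U = ½kδ² = 0.5 × 30.857 × 55.1² = 46841 N·mm = 46.841 J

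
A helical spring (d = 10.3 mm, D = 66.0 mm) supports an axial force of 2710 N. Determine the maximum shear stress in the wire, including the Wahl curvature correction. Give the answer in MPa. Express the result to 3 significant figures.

Spring index C = D/d = 66.0/10.3 = 6.4078
K_W = (4C−1)/(4C−4) + 0.615/C = 24.631/21.631 + 0.0960 = 1.2347
τ₀ = 8FD/(πd³) = 8·2710·66.0/(π·10.3³) = 1.43088e+06/3432.9 = 416.81 MPa
τ_max = K·τ₀ = 1.2347 × 416.81 = 514.63 MPa

515 MPa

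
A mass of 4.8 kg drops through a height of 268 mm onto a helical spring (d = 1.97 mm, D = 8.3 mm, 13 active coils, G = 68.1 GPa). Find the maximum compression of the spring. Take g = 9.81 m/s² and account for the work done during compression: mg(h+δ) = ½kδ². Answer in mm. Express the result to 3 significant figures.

41.1 mm

k = Gd⁴/(8D³N_a) = (68.1×10³)(1.97⁴)/(8·8.3³·13) = 17.248 N/mm
W = mg = 4.8 × 9.81 = 47.088 N
½kδ² − Wδ − Wh = 0 → δ = (W + √(W² + 2kWh))/k
δ = (47.088 + √(2217.3 + 435331))/17.248 = (47.088 + 661.47)/17.248 = 41.08 mm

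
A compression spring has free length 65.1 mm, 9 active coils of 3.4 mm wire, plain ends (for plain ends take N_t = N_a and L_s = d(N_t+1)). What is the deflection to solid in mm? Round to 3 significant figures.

N_t = 9; L_s = 3.4·10 = 34 mm
δ_solid = L₀ − L_s = 65.1 − 34 = 31.1 mm

31.1 mm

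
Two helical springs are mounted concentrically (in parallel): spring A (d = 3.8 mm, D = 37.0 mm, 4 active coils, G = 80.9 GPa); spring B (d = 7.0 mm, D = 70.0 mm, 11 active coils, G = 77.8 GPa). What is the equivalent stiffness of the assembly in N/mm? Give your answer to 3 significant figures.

k_A = Gd⁴/(8D³N_a) = (80.9×10³)(3.8⁴)/(8·37.0³·4) = 10.407 N/mm
k_B = Gd⁴/(8D³N_a) = (77.8×10³)(7.0⁴)/(8·70.0³·11) = 6.1886 N/mm
Parallel: k_eq = 10.407 + 6.1886 = 16.596 N/mm

16.6 N/mm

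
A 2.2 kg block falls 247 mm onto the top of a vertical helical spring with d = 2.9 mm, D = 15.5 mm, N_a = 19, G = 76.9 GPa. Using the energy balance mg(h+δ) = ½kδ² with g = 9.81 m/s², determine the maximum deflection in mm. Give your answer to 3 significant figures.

35.6 mm

k = Gd⁴/(8D³N_a) = (76.9×10³)(2.9⁴)/(8·15.5³·19) = 9.609 N/mm
W = mg = 2.2 × 9.81 = 21.582 N
½kδ² − Wδ − Wh = 0 → δ = (W + √(W² + 2kWh))/k
δ = (21.582 + √(465.78 + 102447))/9.609 = (21.582 + 320.8)/9.609 = 35.631 mm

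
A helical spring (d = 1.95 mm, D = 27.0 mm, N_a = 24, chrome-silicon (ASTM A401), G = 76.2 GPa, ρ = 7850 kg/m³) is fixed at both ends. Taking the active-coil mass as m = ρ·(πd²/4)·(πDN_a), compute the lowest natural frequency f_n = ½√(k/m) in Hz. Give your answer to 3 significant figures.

39.1 Hz

k = Gd⁴/(8D³N_a) = (76.2×10³)(1.95⁴)/(8·27.0³·24) = 0.29154 N/mm = 291.54 N/m
Wire length L = πDN_a = π·27.0·24 = 2035.8 mm
m = ρ·(πd²/4)·L = 7850 × 2.9865×10⁻⁶ m² × 2.0358 m = 0.047726 kg
f_n = ½√(k/m) = 0.5·√(291.54/0.047726) = 0.5·√(6108.7) = 39.079 Hz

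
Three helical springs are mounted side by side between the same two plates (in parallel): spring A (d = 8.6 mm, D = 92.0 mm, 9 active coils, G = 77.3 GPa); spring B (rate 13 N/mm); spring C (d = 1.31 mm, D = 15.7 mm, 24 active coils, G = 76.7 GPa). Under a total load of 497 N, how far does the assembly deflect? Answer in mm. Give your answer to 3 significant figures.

23.8 mm

k_A = Gd⁴/(8D³N_a) = (77.3×10³)(8.6⁴)/(8·92.0³·9) = 7.5418 N/mm
k_C = Gd⁴/(8D³N_a) = (76.7×10³)(1.31⁴)/(8·15.7³·24) = 0.304 N/mm
Parallel: k_eq = 7.5418 + 13 + 0.304 = 20.846 N/mm
δ = F/k_eq = 497/20.846 = 23.842 mm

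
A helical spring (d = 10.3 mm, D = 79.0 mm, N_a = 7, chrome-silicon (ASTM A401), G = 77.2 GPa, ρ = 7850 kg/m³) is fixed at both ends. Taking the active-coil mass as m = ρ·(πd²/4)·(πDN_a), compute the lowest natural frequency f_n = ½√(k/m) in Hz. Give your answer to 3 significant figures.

k = Gd⁴/(8D³N_a) = (77.2×10³)(10.3⁴)/(8·79.0³·7) = 31.47 N/mm = 31470 N/m
Wire length L = πDN_a = π·79.0·7 = 1737.3 mm
m = ρ·(πd²/4)·L = 7850 × 83.323×10⁻⁶ m² × 1.7373 m = 1.1363 kg
f_n = ½√(k/m) = 0.5·√(31470/1.1363) = 0.5·√(27694) = 83.208 Hz

83.2 Hz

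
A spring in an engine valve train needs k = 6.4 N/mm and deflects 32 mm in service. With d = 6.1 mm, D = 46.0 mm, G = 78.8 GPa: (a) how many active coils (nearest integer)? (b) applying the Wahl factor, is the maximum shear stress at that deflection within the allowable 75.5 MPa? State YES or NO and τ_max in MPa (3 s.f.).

(a) 22 coils; (b) NO, τ_max = 126 MPa

N_a = Gd⁴/(8D³k) = (78.8×10³)(6.1⁴)/(8·46.0³·6.4) = 21.89 → N_a = 22
Actual rate k = Gd⁴/(8D³·22) = 6.3688 N/mm
Working load F = kδ = 6.3688·32 = 203.8 N
C = 46.0/6.1 = 7.5410; K_W = (4C−1)/(4C−4)+0.615/C = 1.1962
τ_max = K_W·8FD/(πd³) = 1.1962·105.18 = 125.81 MPa
τ_max > 75.5 MPa → exceeds allowable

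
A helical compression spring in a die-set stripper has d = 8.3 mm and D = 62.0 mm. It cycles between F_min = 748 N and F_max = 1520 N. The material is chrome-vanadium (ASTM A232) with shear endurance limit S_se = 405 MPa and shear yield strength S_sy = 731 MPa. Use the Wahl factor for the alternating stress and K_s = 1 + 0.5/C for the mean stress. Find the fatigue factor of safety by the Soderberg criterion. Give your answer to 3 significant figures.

C = D/d = 62.0/8.3 = 7.4699; K_W = (4C−1)/(4C−4)+0.615/C = 1.1983; K_s = 1+0.5/C = 1.0669
F_a = (F_max−F_min)/2 = 386 N; F_m = (F_max+F_min)/2 = 1134 N
τ_a = K_W·8F_aD/(πd³) = 1.1983 × 106.58 = 127.71 MPa
τ_m = K_s·8F_mD/(πd³) = 1.0669 × 313.12 = 334.08 MPa
Soderberg: 1/n_f = τ_a/S_se + τ_m/S_sy = 127.71/405 + 334.08/731 = 0.31534 + 0.45702 = 0.77236
n_f = 1/0.77236 = 1.295

1.29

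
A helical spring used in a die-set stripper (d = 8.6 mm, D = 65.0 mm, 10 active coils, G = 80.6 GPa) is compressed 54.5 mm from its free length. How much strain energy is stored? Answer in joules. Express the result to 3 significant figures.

k = Gd⁴/(8D³N_a) = (80.6×10³)(8.6⁴)/(8·65.0³·10) = 20.068 N/mm
U = ½kδ² = 0.5 × 20.068 × 54.5² = 29803 N·mm = 29.803 J

29.8 J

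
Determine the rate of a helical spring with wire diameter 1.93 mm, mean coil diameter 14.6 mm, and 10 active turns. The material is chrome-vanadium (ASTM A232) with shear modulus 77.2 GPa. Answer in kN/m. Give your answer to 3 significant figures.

4.30 kN/m

k = Gd⁴/(8D³N_a) = (77.2×10³ × 1.93⁴) / (8 × 14.6³ × 10)
  = 1.07114e+06 / 248971 = 4.3023 N/mm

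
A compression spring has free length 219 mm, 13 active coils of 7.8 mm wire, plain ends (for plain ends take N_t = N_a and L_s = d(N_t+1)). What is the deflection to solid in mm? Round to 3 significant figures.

110 mm

N_t = 13; L_s = 7.8·14 = 109.2 mm
δ_solid = L₀ − L_s = 219 − 109.2 = 109.8 mm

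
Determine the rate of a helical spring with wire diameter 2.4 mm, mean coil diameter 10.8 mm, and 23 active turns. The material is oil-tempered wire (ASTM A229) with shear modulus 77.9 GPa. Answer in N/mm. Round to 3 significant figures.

11.2 N/mm

k = Gd⁴/(8D³N_a) = (77.9×10³ × 2.4⁴) / (8 × 10.8³ × 23)
  = 2.58454e+06 / 231787 = 11.15 N/mm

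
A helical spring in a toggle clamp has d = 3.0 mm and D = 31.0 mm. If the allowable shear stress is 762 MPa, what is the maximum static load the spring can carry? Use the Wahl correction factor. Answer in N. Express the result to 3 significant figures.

C = D/d = 31.0/3.0 = 10.3333
K_W = (4C−1)/(4C−4) + 0.615/C = 40.333/37.333 + 0.0595 = 1.1399
τ_max = K·8FD/(πd³) → F_max = τ_allow·πd³/(8DK)
F_max = 762·π·3.0³/(8·31.0·1.1399) = 64635/282.69 = 228.64 N

229 N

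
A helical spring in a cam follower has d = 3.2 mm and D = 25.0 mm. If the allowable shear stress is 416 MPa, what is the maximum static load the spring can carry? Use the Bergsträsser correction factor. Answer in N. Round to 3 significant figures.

182 N

C = D/d = 25.0/3.2 = 7.8125
K_B = (4C+2)/(4C−3) = 33.250/28.250 = 1.1770
τ_max = K·8FD/(πd³) → F_max = τ_allow·πd³/(8DK)
F_max = 416·π·3.2³/(8·25.0·1.1770) = 42825/235.4 = 181.92 N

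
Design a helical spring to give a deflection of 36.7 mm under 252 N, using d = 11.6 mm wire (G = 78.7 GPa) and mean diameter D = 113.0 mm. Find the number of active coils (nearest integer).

Required rate k = F/δ = 252/36.7 = 6.8665 N/mm
N_a = Gd⁴/(8D³k) = (78.7×10³ × 11.6⁴)/(8 × 113.0³ × 6.8665)
    = 1.42497e+09 / 7.9261e+07 = 17.98 → 18 coils

18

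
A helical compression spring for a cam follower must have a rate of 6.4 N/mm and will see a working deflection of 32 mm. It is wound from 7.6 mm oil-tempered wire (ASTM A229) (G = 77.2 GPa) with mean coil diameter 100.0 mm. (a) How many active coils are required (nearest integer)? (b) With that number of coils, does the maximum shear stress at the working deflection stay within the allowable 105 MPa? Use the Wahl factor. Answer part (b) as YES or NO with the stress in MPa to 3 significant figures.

N_a = Gd⁴/(8D³k) = (77.2×10³)(7.6⁴)/(8·100.0³·6.4) = 5.03 → N_a = 5
Actual rate k = Gd⁴/(8D³·5) = 6.4389 N/mm
Working load F = kδ = 6.4389·32 = 206.04 N
C = 100.0/7.6 = 13.1579; K_W = (4C−1)/(4C−4)+0.615/C = 1.1084
τ_max = K_W·8FD/(πd³) = 1.1084·119.53 = 132.49 MPa
τ_max > 105 MPa → exceeds allowable

(a) 5 coils; (b) NO, τ_max = 132 MPa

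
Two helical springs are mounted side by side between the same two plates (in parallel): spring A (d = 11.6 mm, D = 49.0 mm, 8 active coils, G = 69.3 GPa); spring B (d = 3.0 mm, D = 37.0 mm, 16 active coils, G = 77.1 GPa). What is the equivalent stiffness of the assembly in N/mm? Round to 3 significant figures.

k_A = Gd⁴/(8D³N_a) = (69.3×10³)(11.6⁴)/(8·49.0³·8) = 166.65 N/mm
k_B = Gd⁴/(8D³N_a) = (77.1×10³)(3.0⁴)/(8·37.0³·16) = 0.96322 N/mm
Parallel: k_eq = 166.65 + 0.96322 = 167.61 N/mm

168 N/mm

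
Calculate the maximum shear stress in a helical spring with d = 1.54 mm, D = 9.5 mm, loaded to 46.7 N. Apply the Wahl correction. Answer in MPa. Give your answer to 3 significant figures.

Spring index C = D/d = 9.5/1.54 = 6.1688
K_W = (4C−1)/(4C−4) + 0.615/C = 23.675/20.675 + 0.0997 = 1.2448
τ₀ = 8FD/(πd³) = 8·46.7·9.5/(π·1.54³) = 3549.2/11.474 = 309.33 MPa
τ_max = K·τ₀ = 1.2448 × 309.33 = 385.05 MPa

385 MPa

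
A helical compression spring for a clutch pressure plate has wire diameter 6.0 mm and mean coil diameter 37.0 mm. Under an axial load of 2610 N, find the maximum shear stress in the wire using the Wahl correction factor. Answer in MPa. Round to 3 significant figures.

Spring index C = D/d = 37.0/6.0 = 6.1667
K_W = (4C−1)/(4C−4) + 0.615/C = 23.667/20.667 + 0.0997 = 1.2449
τ₀ = 8FD/(πd³) = 8·2610·37.0/(π·6.0³) = 772560/678.58 = 1138.5 MPa
τ_max = K·τ₀ = 1.2449 × 1138.5 = 1417.3 MPa

1420 MPa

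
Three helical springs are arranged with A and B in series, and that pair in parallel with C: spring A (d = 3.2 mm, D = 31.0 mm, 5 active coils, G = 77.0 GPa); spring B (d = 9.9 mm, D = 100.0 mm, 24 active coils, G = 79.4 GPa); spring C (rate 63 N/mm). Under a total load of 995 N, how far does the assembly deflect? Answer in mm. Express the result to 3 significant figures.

k_A = Gd⁴/(8D³N_a) = (77.0×10³)(3.2⁴)/(8·31.0³·5) = 6.7756 N/mm
k_B = Gd⁴/(8D³N_a) = (79.4×10³)(9.9⁴)/(8·100.0³·24) = 3.9725 N/mm
Springs A,B series: k_AB = 1/(1/6.7756+1/3.9725) = 2.5042 N/mm; parallel with C: k_eq = 2.5042+63 = 65.504 N/mm
δ = F/k_eq = 995/65.504 = 15.19 mm

15.2 mm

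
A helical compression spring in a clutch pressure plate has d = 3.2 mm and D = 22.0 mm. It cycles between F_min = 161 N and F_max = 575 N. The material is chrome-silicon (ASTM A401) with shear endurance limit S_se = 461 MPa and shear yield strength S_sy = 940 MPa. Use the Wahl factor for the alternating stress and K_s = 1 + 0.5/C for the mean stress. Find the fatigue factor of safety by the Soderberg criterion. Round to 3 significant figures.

0.605

C = D/d = 22.0/3.2 = 6.8750; K_W = (4C−1)/(4C−4)+0.615/C = 1.2171; K_s = 1+0.5/C = 1.0727
F_a = (F_max−F_min)/2 = 207 N; F_m = (F_max+F_min)/2 = 368 N
τ_a = K_W·8F_aD/(πd³) = 1.2171 × 353.9 = 430.74 MPa
τ_m = K_s·8F_mD/(πd³) = 1.0727 × 629.16 = 674.92 MPa
Soderberg: 1/n_f = τ_a/S_se + τ_m/S_sy = 430.74/461 + 674.92/940 = 0.93436 + 0.71800 = 1.6524
n_f = 1/1.6524 = 0.6052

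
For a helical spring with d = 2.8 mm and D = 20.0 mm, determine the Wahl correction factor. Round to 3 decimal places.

1.208

C = D/d = 20.0/2.8 = 7.1429
K_W = (4C−1)/(4C−4) + 0.615/C = 27.571/24.571 + 0.0861 = 1.2082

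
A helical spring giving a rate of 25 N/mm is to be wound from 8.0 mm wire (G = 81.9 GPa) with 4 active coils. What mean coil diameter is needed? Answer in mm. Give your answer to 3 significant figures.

D = (Gd⁴/(8N_a·k))^(1/3) = (81.9×10³·8.0⁴/(8·4·25))^(1/3)
  = (419328)^(1/3) = 74.8488 mm

74.8 mm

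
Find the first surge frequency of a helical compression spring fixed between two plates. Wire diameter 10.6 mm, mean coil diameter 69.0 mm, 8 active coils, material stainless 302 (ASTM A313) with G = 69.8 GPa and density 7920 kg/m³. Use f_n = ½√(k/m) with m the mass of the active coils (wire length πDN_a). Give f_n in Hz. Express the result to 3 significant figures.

k = Gd⁴/(8D³N_a) = (69.8×10³)(10.6⁴)/(8·69.0³·8) = 41.913 N/mm = 41913 N/m
Wire length L = πDN_a = π·69.0·8 = 1734.2 mm
m = ρ·(πd²/4)·L = 7920 × 88.247×10⁻⁶ m² × 1.7342 m = 1.212 kg
f_n = ½√(k/m) = 0.5·√(41913/1.212) = 0.5·√(34581) = 92.98 Hz

93.0 Hz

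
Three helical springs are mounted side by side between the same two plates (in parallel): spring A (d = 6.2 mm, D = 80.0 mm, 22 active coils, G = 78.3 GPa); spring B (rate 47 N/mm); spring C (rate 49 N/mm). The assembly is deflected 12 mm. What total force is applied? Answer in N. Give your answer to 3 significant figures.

1170 N

k_A = Gd⁴/(8D³N_a) = (78.3×10³)(6.2⁴)/(8·80.0³·22) = 1.2839 N/mm
Parallel: k_eq = 1.2839 + 47 + 49 = 97.284 N/mm
F = k_eq·δ = 97.284·12 = 1167.4 N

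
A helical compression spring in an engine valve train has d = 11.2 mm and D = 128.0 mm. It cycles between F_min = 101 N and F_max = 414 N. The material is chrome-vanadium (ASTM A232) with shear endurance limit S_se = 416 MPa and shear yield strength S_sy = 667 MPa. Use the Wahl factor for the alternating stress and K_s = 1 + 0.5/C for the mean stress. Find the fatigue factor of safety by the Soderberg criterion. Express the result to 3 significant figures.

5.22

C = D/d = 128.0/11.2 = 11.4286; K_W = (4C−1)/(4C−4)+0.615/C = 1.1257; K_s = 1+0.5/C = 1.0437
F_a = (F_max−F_min)/2 = 156.5 N; F_m = (F_max+F_min)/2 = 257.5 N
τ_a = K_W·8F_aD/(πd³) = 1.1257 × 36.309 = 40.874 MPa
τ_m = K_s·8F_mD/(πd³) = 1.0437 × 59.741 = 62.355 MPa
Soderberg: 1/n_f = τ_a/S_se + τ_m/S_sy = 40.874/416 + 62.355/667 = 0.09825 + 0.09349 = 0.19174
n_f = 1/0.19174 = 5.215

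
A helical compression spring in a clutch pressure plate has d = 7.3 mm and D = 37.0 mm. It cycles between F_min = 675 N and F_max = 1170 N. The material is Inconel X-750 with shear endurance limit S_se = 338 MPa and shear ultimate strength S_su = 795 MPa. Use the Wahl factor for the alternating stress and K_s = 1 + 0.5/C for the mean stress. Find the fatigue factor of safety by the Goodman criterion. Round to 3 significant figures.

C = D/d = 37.0/7.3 = 5.0685; K_W = (4C−1)/(4C−4)+0.615/C = 1.3057; K_s = 1+0.5/C = 1.0986
F_a = (F_max−F_min)/2 = 247.5 N; F_m = (F_max+F_min)/2 = 922.5 N
τ_a = K_W·8F_aD/(πd³) = 1.3057 × 59.944 = 78.268 MPa
τ_m = K_s·8F_mD/(πd³) = 1.0986 × 223.43 = 245.47 MPa
Goodman: 1/n_f = τ_a/S_se + τ_m/S_su = 78.268/338 + 245.47/795 = 0.23156 + 0.30877 = 0.54033
n_f = 1/0.54033 = 1.851

1.85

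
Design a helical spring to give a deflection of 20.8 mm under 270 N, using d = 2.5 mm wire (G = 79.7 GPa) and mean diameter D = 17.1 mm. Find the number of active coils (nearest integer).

6

Required rate k = F/δ = 270/20.8 = 12.981 N/mm
N_a = Gd⁴/(8D³k) = (79.7×10³ × 2.5⁴)/(8 × 17.1³ × 12.981)
    = 3.11328e+06 / 519253 = 5.996 → 6 coils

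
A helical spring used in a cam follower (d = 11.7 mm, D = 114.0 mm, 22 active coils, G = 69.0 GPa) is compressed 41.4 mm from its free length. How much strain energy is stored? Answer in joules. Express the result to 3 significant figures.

4.25 J

k = Gd⁴/(8D³N_a) = (69.0×10³)(11.7⁴)/(8·114.0³·22) = 4.9587 N/mm
U = ½kδ² = 0.5 × 4.9587 × 41.4² = 4249.5 N·mm = 4.2495 J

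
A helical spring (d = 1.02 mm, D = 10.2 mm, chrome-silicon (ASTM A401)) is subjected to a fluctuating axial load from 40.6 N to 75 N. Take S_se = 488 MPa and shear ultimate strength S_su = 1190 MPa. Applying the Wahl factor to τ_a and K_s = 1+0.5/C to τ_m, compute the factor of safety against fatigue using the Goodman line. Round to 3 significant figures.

C = D/d = 10.2/1.02 = 10.0000; K_W = (4C−1)/(4C−4)+0.615/C = 1.1448; K_s = 1+0.5/C = 1.0500
F_a = (F_max−F_min)/2 = 17.2 N; F_m = (F_max+F_min)/2 = 57.8 N
τ_a = K_W·8F_aD/(πd³) = 1.1448 × 420.99 = 481.96 MPa
τ_m = K_s·8F_mD/(πd³) = 1.0500 × 1414.7 = 1485.4 MPa
Goodman: 1/n_f = τ_a/S_se + τ_m/S_su = 481.96/488 + 1485.4/1190 = 0.98762 + 1.24827 = 2.2359
n_f = 1/2.2359 = 0.4472

0.447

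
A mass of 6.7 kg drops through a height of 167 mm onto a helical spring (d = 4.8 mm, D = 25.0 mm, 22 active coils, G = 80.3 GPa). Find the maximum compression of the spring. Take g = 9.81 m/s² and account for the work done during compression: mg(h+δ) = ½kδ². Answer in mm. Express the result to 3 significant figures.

42.1 mm

k = Gd⁴/(8D³N_a) = (80.3×10³)(4.8⁴)/(8·25.0³·22) = 15.501 N/mm
W = mg = 6.7 × 9.81 = 65.727 N
½kδ² − Wδ − Wh = 0 → δ = (W + √(W² + 2kWh))/k
δ = (65.727 + √(4320 + 340281))/15.501 = (65.727 + 587.03)/15.501 = 42.112 mm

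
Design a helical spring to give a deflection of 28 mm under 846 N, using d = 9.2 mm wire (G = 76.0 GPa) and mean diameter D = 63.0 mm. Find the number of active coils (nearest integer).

Required rate k = F/δ = 846/28 = 30.214 N/mm
N_a = Gd⁴/(8D³k) = (76.0×10³ × 9.2⁴)/(8 × 63.0³ × 30.214)
    = 5.44459e+08 / 6.04399e+07 = 9.008 → 9 coils

9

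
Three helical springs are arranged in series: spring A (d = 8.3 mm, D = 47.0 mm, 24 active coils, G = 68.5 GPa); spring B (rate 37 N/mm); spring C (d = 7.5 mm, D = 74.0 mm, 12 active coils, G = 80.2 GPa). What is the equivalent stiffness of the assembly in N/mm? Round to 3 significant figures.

k_A = Gd⁴/(8D³N_a) = (68.5×10³)(8.3⁴)/(8·47.0³·24) = 16.308 N/mm
k_C = Gd⁴/(8D³N_a) = (80.2×10³)(7.5⁴)/(8·74.0³·12) = 6.5231 N/mm
Series: 1/k_eq = 1/16.308 + 1/37 + 1/6.5231 = 0.24165; k_eq = 4.1383 N/mm

4.14 N/mm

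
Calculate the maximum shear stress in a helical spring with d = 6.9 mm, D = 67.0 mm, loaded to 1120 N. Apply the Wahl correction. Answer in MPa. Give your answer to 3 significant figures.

Spring index C = D/d = 67.0/6.9 = 9.7101
K_W = (4C−1)/(4C−4) + 0.615/C = 37.841/34.841 + 0.0633 = 1.1494
τ₀ = 8FD/(πd³) = 8·1120·67.0/(π·6.9³) = 600320/1032 = 581.68 MPa
τ_max = K·τ₀ = 1.1494 × 581.68 = 668.61 MPa

669 MPa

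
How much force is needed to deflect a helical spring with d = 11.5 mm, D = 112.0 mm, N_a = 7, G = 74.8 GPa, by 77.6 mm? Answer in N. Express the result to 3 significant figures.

k = Gd⁴/(8D³N_a) = (74.8×10³)(11.5⁴)/(8·112.0³·7) = 16.628 N/mm
F = k·δ = 16.628 × 77.6 = 1290.4 N

1290 N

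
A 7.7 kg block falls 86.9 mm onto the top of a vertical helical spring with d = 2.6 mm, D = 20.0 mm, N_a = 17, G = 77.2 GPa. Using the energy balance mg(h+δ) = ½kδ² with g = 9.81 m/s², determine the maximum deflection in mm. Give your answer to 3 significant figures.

k = Gd⁴/(8D³N_a) = (77.2×10³)(2.6⁴)/(8·20.0³·17) = 3.2425 N/mm
W = mg = 7.7 × 9.81 = 75.537 N
½kδ² − Wδ − Wh = 0 → δ = (W + √(W² + 2kWh))/k
δ = (75.537 + √(5705.8 + 42568.8))/3.2425 = (75.537 + 219.71)/3.2425 = 91.056 mm

91.1 mm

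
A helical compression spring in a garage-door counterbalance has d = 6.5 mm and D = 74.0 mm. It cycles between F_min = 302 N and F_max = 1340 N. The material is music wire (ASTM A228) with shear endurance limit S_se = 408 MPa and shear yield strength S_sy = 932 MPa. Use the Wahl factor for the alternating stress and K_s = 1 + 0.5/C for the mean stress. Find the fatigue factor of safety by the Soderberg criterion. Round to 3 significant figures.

0.620

C = D/d = 74.0/6.5 = 11.3846; K_W = (4C−1)/(4C−4)+0.615/C = 1.1262; K_s = 1+0.5/C = 1.0439
F_a = (F_max−F_min)/2 = 519 N; F_m = (F_max+F_min)/2 = 821 N
τ_a = K_W·8F_aD/(πd³) = 1.1262 × 356.12 = 401.08 MPa
τ_m = K_s·8F_mD/(πd³) = 1.0439 × 563.35 = 588.09 MPa
Soderberg: 1/n_f = τ_a/S_se + τ_m/S_sy = 401.08/408 + 588.09/932 = 0.98304 + 0.63099 = 1.614
n_f = 1/1.614 = 0.6196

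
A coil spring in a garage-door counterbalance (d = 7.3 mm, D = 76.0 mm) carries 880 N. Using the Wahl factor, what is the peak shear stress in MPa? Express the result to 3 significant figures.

499 MPa

Spring index C = D/d = 76.0/7.3 = 10.4110
K_W = (4C−1)/(4C−4) + 0.615/C = 40.644/37.644 + 0.0591 = 1.1388
τ₀ = 8FD/(πd³) = 8·880·76.0/(π·7.3³) = 535040/1222.1 = 437.79 MPa
τ_max = K·τ₀ = 1.1388 × 437.79 = 498.54 MPa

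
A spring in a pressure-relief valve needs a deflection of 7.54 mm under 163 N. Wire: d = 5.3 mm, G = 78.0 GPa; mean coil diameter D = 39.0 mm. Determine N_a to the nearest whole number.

6

Required rate k = F/δ = 163/7.54 = 21.618 N/mm
N_a = Gd⁴/(8D³k) = (78.0×10³ × 5.3⁴)/(8 × 39.0³ × 21.618)
    = 6.15458e+07 / 1.02589e+07 = 5.999 → 6 coils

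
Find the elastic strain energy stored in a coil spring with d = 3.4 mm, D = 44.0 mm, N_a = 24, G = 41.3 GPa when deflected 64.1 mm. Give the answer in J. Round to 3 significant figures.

0.693 J

k = Gd⁴/(8D³N_a) = (41.3×10³)(3.4⁴)/(8·44.0³·24) = 0.33745 N/mm
U = ½kδ² = 0.5 × 0.33745 × 64.1² = 693.25 N·mm = 0.69325 J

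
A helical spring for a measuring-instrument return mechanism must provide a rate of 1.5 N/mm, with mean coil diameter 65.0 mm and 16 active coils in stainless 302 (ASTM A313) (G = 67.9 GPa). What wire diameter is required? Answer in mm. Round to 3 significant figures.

5.28 mm

d = (8D³N_a·k / G)^(1/4) = (8·65.0³·16·1.5 / (67.9×10³))^0.25
  = (776.55)^0.25 = 5.2789 mm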